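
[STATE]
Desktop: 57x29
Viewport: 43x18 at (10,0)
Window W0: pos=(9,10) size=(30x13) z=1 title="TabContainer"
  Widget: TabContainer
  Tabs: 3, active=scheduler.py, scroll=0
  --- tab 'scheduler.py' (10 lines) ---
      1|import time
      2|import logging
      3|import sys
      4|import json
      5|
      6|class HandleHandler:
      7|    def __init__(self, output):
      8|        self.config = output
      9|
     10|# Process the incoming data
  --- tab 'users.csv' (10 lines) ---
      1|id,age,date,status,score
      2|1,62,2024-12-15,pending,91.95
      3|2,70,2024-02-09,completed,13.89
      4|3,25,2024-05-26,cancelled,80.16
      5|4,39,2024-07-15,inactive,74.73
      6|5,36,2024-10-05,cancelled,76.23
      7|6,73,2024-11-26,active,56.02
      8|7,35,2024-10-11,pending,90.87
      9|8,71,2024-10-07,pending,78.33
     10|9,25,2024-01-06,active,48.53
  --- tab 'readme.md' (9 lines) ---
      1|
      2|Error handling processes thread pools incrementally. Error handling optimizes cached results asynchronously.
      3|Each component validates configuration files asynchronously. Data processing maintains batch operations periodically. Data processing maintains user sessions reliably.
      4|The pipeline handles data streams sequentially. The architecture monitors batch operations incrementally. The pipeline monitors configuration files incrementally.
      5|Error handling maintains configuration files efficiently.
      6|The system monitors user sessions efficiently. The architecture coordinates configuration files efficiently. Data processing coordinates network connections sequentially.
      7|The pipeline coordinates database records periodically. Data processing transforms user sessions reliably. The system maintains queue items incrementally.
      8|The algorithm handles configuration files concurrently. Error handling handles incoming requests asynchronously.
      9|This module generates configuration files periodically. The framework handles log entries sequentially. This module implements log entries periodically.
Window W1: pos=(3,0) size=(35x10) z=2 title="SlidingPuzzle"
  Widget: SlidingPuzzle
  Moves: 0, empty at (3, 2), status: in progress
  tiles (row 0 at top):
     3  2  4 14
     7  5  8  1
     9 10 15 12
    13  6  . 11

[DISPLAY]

━━━━━━━━━━━━━━━━━━━━━━━━━━━┓               
ngPuzzle                   ┃               
───────────────────────────┨               
────┬────┬────┐            ┃               
  2 │  4 │ 14 │            ┃               
────┼────┼────┤            ┃               
  5 │  8 │  1 │            ┃               
────┼────┼────┤            ┃               
 10 │ 15 │ 12 │            ┃               
━━━━━━━━━━━━━━━━━━━━━━━━━━━┛               
━━━━━━━━━━━━━━━━━━━━━━━━━━━━┓              
 TabContainer               ┃              
────────────────────────────┨              
[scheduler.py]│ users.csv │ ┃              
────────────────────────────┃              
import time                 ┃              
import logging              ┃              
import sys                  ┃              


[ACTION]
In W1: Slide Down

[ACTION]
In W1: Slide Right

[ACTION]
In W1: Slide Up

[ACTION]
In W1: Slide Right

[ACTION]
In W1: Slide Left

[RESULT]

━━━━━━━━━━━━━━━━━━━━━━━━━━━┓               
ngPuzzle                   ┃               
───────────────────────────┨               
────┬────┬────┐            ┃               
  2 │  4 │ 14 │            ┃               
────┼────┼────┤            ┃               
  5 │  8 │  1 │            ┃               
────┼────┼────┤            ┃               
  6 │ 10 │ 12 │            ┃               
━━━━━━━━━━━━━━━━━━━━━━━━━━━┛               
━━━━━━━━━━━━━━━━━━━━━━━━━━━━┓              
 TabContainer               ┃              
────────────────────────────┨              
[scheduler.py]│ users.csv │ ┃              
────────────────────────────┃              
import time                 ┃              
import logging              ┃              
import sys                  ┃              


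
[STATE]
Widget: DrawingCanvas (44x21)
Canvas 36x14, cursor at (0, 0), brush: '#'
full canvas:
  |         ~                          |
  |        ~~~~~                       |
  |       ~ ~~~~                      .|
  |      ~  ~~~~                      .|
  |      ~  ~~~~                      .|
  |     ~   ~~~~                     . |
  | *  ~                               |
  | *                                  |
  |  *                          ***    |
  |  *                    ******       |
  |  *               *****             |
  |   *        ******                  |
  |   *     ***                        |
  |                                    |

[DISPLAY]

+        ~                                  
        ~~~~~                               
       ~ ~~~~                      .        
      ~  ~~~~                      .        
      ~  ~~~~                      .        
     ~   ~~~~                     .         
 *  ~                                       
 *                                          
  *                          ***            
  *                    ******               
  *               *****                     
   *        ******                          
   *     ***                                
                                            
                                            
                                            
                                            
                                            
                                            
                                            
                                            


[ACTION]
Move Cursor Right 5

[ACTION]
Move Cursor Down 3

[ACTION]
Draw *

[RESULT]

         ~                                  
        ~~~~~                               
       ~ ~~~~                      .        
     *~  ~~~~                      .        
      ~  ~~~~                      .        
     ~   ~~~~                     .         
 *  ~                                       
 *                                          
  *                          ***            
  *                    ******               
  *               *****                     
   *        ******                          
   *     ***                                
                                            
                                            
                                            
                                            
                                            
                                            
                                            
                                            


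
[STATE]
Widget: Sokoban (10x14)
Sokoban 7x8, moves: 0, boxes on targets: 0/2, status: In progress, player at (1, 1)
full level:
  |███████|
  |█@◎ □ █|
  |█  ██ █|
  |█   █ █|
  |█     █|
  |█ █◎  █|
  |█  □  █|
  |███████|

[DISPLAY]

███████   
█@◎ □ █   
█  ██ █   
█   █ █   
█     █   
█ █◎  █   
█  □  █   
███████   
Moves: 0  
          
          
          
          
          


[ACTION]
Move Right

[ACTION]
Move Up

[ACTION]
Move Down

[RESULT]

███████   
█ ◎ □ █   
█ @██ █   
█   █ █   
█     █   
█ █◎  █   
█  □  █   
███████   
Moves: 2  
          
          
          
          
          


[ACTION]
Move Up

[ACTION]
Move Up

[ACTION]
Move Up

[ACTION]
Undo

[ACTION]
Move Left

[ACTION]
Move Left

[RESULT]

███████   
█ ◎ □ █   
█@ ██ █   
█   █ █   
█     █   
█ █◎  █   
█  □  █   
███████   
Moves: 3  
          
          
          
          
          


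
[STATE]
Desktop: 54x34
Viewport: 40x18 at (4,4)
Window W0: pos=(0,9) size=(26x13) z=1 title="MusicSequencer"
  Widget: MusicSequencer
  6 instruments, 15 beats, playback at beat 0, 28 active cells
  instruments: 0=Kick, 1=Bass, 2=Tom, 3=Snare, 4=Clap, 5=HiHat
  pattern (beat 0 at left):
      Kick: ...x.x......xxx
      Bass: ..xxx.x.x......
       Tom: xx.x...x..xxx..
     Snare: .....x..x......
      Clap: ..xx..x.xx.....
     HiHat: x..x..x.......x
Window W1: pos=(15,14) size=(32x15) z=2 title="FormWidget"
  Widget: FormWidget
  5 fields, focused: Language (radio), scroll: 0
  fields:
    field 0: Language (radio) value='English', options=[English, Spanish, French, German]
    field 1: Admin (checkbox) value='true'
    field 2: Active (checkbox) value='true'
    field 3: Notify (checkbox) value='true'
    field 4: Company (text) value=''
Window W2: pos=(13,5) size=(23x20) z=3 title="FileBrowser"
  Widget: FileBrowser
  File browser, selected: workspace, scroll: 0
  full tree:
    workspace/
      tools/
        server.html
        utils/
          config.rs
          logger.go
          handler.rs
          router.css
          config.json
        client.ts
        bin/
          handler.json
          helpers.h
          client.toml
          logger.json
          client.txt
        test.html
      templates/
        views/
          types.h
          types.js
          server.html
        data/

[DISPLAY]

                                        
         ┏━━━━━━━━━━━━━━━━━━━━━┓        
         ┃ FileBrowser         ┃        
         ┠─────────────────────┨        
         ┃> [-] workspace/     ┃        
━━━━━━━━━┃    [+] tools/       ┃        
sicSequen┃    [+] templates/   ┃        
─────────┃                     ┃        
   ▼12345┃                     ┃        
ick···█·█┃                     ┃        
ass··███·┃                     ┃━━━━━━━━
Tom██·█··┃                     ┃        
are·····█┃                     ┃────────
lap··██··┃                     ┃glish  (
Hat█··█··┃                     ┃        
         ┃                     ┃        
         ┃                     ┃        
━━━━━━━━━┃                     ┃        


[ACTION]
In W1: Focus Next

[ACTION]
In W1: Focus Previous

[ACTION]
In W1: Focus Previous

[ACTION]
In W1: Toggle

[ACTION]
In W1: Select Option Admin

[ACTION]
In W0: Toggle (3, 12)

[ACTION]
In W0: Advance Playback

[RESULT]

                                        
         ┏━━━━━━━━━━━━━━━━━━━━━┓        
         ┃ FileBrowser         ┃        
         ┠─────────────────────┨        
         ┃> [-] workspace/     ┃        
━━━━━━━━━┃    [+] tools/       ┃        
sicSequen┃    [+] templates/   ┃        
─────────┃                     ┃        
   0▼2345┃                     ┃        
ick···█·█┃                     ┃        
ass··███·┃                     ┃━━━━━━━━
Tom██·█··┃                     ┃        
are·····█┃                     ┃────────
lap··██··┃                     ┃glish  (
Hat█··█··┃                     ┃        
         ┃                     ┃        
         ┃                     ┃        
━━━━━━━━━┃                     ┃        


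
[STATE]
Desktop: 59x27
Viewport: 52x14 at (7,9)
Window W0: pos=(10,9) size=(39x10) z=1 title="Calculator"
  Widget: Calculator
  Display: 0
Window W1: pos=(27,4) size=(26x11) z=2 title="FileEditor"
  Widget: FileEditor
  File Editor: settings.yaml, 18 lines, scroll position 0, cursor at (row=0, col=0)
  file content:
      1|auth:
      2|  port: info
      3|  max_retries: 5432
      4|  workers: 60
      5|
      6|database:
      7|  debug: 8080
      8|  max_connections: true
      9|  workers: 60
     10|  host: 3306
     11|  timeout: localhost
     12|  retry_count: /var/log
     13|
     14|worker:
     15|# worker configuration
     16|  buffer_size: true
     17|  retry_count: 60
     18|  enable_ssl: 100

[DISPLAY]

   ┏━━━━━━━━━━━━━━━━┃  max_retries: 5432    ░┃      
   ┃ Calculator     ┃  workers: 60          ░┃      
   ┠────────────────┃                       ░┃      
   ┃                ┃database:              ░┃      
   ┃┌───┬───┬───┬───┃  debug: 8080          ▼┃      
   ┃│ 7 │ 8 │ 9 │ ÷ ┗━━━━━━━━━━━━━━━━━━━━━━━━┛      
   ┃├───┼───┼───┼───┤                    ┃          
   ┃│ 4 │ 5 │ 6 │ × │                    ┃          
   ┃└───┴───┴───┴───┘                    ┃          
   ┗━━━━━━━━━━━━━━━━━━━━━━━━━━━━━━━━━━━━━┛          
                                                    
                                                    
                                                    
                                                    


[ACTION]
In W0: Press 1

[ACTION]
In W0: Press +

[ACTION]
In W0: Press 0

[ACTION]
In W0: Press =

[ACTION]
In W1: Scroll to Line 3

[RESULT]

   ┏━━━━━━━━━━━━━━━━┃                       ░┃      
   ┃ Calculator     ┃database:              ░┃      
   ┠────────────────┃  debug: 8080          ░┃      
   ┃                ┃  max_connections: true░┃      
   ┃┌───┬───┬───┬───┃  workers: 60          ▼┃      
   ┃│ 7 │ 8 │ 9 │ ÷ ┗━━━━━━━━━━━━━━━━━━━━━━━━┛      
   ┃├───┼───┼───┼───┤                    ┃          
   ┃│ 4 │ 5 │ 6 │ × │                    ┃          
   ┃└───┴───┴───┴───┘                    ┃          
   ┗━━━━━━━━━━━━━━━━━━━━━━━━━━━━━━━━━━━━━┛          
                                                    
                                                    
                                                    
                                                    


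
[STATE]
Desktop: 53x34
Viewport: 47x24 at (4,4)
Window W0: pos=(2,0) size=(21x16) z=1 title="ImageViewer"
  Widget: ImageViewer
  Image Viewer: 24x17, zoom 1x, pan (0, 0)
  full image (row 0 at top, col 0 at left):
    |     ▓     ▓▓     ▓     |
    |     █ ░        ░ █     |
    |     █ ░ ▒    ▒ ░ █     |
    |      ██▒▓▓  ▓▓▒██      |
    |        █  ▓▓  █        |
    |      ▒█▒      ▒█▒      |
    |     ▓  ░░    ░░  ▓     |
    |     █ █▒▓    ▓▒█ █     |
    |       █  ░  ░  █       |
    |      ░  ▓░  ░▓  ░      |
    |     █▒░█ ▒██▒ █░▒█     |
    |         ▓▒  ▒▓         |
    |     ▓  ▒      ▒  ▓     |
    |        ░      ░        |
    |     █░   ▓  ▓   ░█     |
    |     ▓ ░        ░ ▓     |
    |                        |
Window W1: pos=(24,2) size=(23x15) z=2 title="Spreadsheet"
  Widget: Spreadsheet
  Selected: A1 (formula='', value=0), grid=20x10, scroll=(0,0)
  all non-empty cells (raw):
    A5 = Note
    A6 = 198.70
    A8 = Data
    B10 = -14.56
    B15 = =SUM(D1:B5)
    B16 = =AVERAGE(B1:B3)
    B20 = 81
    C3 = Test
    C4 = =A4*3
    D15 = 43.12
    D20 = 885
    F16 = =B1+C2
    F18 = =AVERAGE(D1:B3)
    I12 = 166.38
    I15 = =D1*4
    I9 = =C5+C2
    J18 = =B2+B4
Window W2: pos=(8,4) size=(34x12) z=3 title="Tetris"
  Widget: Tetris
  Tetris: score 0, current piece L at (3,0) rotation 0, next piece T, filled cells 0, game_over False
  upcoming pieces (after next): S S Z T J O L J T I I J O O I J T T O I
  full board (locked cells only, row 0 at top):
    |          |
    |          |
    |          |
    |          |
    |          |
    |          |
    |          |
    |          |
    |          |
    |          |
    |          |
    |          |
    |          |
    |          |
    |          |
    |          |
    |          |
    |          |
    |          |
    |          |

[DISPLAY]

    ┏━━━━━━━━━━━━━━━━━━━━━━━━━━━━━━━━┓────┨    
    ┃ Tetris                         ┃    ┃    
    ┠────────────────────────────────┨    ┃    
    ┃          │Next:                ┃----┃    
    ┃          │ ▒                   ┃  0 ┃    
    ┃          │▒▒▒                  ┃  0 ┃    
    ┃          │                     ┃  0T┃    
    ┃          │                     ┃  0 ┃    
    ┃          │                     ┃  0 ┃    
    ┃          │Score:               ┃  0 ┃    
    ┃          │0                    ┃  0 ┃    
━━━━┗━━━━━━━━━━━━━━━━━━━━━━━━━━━━━━━━┛  0 ┃    
                    ┗━━━━━━━━━━━━━━━━━━━━━┛    
                                               
                                               
                                               
                                               
                                               
                                               
                                               
                                               
                                               
                                               
                                               


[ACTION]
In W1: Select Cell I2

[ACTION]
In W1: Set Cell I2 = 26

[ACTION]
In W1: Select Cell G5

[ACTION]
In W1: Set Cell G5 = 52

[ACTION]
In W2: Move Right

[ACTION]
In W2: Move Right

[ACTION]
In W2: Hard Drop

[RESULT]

    ┏━━━━━━━━━━━━━━━━━━━━━━━━━━━━━━━━┓────┨    
    ┃ Tetris                         ┃    ┃    
    ┠────────────────────────────────┨    ┃    
    ┃          │Next:                ┃----┃    
    ┃          │ ░░                  ┃  0 ┃    
    ┃          │░░                   ┃  0 ┃    
    ┃          │                     ┃  0T┃    
    ┃          │                     ┃  0 ┃    
    ┃          │                     ┃  0 ┃    
    ┃       ▒  │Score:               ┃  0 ┃    
    ┃     ▒▒▒  │0                    ┃  0 ┃    
━━━━┗━━━━━━━━━━━━━━━━━━━━━━━━━━━━━━━━┛  0 ┃    
                    ┗━━━━━━━━━━━━━━━━━━━━━┛    
                                               
                                               
                                               
                                               
                                               
                                               
                                               
                                               
                                               
                                               
                                               


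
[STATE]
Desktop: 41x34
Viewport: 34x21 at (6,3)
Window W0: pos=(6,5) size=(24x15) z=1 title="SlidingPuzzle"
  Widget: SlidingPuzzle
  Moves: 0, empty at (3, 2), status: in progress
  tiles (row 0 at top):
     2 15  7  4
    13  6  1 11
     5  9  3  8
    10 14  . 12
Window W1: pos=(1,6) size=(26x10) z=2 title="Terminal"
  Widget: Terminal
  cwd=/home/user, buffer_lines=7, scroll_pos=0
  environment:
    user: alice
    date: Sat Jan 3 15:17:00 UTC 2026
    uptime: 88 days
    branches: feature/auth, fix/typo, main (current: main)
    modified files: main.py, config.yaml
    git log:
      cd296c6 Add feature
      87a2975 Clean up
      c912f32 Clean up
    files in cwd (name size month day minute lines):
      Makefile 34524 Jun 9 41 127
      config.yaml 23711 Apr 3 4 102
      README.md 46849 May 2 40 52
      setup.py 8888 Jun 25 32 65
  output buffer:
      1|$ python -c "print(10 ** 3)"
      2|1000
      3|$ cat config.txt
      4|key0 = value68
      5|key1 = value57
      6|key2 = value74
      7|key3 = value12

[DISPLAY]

                                  
                                  
┏━━━━━━━━━━━━━━━━━━━━━━┓          
━━━━━━━━━━━━━━━━━━━━┓  ┃          
minal               ┃──┨          
────────────────────┨┐ ┃          
thon -c "print(10 **┃│ ┃          
                    ┃┤ ┃          
t config.txt        ┃│ ┃          
 = value68          ┃┤ ┃          
 = value57          ┃│ ┃          
 = value74          ┃┤ ┃          
━━━━━━━━━━━━━━━━━━━━┛│ ┃          
┃└────┴────┴────┴────┘ ┃          
┃Moves: 0              ┃          
┃                      ┃          
┗━━━━━━━━━━━━━━━━━━━━━━┛          
                                  
                                  
                                  
                                  


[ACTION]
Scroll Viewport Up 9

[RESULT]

                                  
                                  
                                  
                                  
                                  
┏━━━━━━━━━━━━━━━━━━━━━━┓          
━━━━━━━━━━━━━━━━━━━━┓  ┃          
minal               ┃──┨          
────────────────────┨┐ ┃          
thon -c "print(10 **┃│ ┃          
                    ┃┤ ┃          
t config.txt        ┃│ ┃          
 = value68          ┃┤ ┃          
 = value57          ┃│ ┃          
 = value74          ┃┤ ┃          
━━━━━━━━━━━━━━━━━━━━┛│ ┃          
┃└────┴────┴────┴────┘ ┃          
┃Moves: 0              ┃          
┃                      ┃          
┗━━━━━━━━━━━━━━━━━━━━━━┛          
                                  


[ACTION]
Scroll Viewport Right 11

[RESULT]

                                  
                                  
                                  
                                  
                                  
━━━━━━━━━━━━━━━━━━━━━━┓           
━━━━━━━━━━━━━━━━━━━┓  ┃           
inal               ┃──┨           
───────────────────┨┐ ┃           
hon -c "print(10 **┃│ ┃           
                   ┃┤ ┃           
 config.txt        ┃│ ┃           
= value68          ┃┤ ┃           
= value57          ┃│ ┃           
= value74          ┃┤ ┃           
━━━━━━━━━━━━━━━━━━━┛│ ┃           
└────┴────┴────┴────┘ ┃           
Moves: 0              ┃           
                      ┃           
━━━━━━━━━━━━━━━━━━━━━━┛           
                                  


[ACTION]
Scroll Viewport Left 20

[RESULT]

                                  
                                  
                                  
                                  
                                  
      ┏━━━━━━━━━━━━━━━━━━━━━━┓    
 ┏━━━━━━━━━━━━━━━━━━━━━━━━┓  ┃    
 ┃ Terminal               ┃──┨    
 ┠────────────────────────┨┐ ┃    
 ┃$ python -c "print(10 **┃│ ┃    
 ┃1000                    ┃┤ ┃    
 ┃$ cat config.txt        ┃│ ┃    
 ┃key0 = value68          ┃┤ ┃    
 ┃key1 = value57          ┃│ ┃    
 ┃key2 = value74          ┃┤ ┃    
 ┗━━━━━━━━━━━━━━━━━━━━━━━━┛│ ┃    
      ┃└────┴────┴────┴────┘ ┃    
      ┃Moves: 0              ┃    
      ┃                      ┃    
      ┗━━━━━━━━━━━━━━━━━━━━━━┛    
                                  


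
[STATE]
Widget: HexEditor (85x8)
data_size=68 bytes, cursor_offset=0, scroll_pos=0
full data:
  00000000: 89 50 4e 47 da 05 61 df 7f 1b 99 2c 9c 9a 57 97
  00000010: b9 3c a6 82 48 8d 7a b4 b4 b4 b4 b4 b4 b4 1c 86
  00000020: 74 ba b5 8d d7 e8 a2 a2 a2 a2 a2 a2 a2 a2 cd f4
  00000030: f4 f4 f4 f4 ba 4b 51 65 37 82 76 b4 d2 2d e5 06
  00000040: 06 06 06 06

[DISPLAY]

00000000  89 50 4e 47 da 05 61 df  7f 1b 99 2c 9c 9a 57 97  |.PNG..a....,..W.|       
00000010  b9 3c a6 82 48 8d 7a b4  b4 b4 b4 b4 b4 b4 1c 86  |.<..H.z.........|       
00000020  74 ba b5 8d d7 e8 a2 a2  a2 a2 a2 a2 a2 a2 cd f4  |t...............|       
00000030  f4 f4 f4 f4 ba 4b 51 65  37 82 76 b4 d2 2d e5 06  |.....KQe7.v..-..|       
00000040  06 06 06 06                                       |....            |       
                                                                                     
                                                                                     
                                                                                     


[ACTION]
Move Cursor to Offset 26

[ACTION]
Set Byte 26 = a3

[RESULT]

00000000  89 50 4e 47 da 05 61 df  7f 1b 99 2c 9c 9a 57 97  |.PNG..a....,..W.|       
00000010  b9 3c a6 82 48 8d 7a b4  b4 b4 A3 b4 b4 b4 1c 86  |.<..H.z.........|       
00000020  74 ba b5 8d d7 e8 a2 a2  a2 a2 a2 a2 a2 a2 cd f4  |t...............|       
00000030  f4 f4 f4 f4 ba 4b 51 65  37 82 76 b4 d2 2d e5 06  |.....KQe7.v..-..|       
00000040  06 06 06 06                                       |....            |       
                                                                                     
                                                                                     
                                                                                     


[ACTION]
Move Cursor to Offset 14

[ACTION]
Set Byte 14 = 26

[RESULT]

00000000  89 50 4e 47 da 05 61 df  7f 1b 99 2c 9c 9a 26 97  |.PNG..a....,..&.|       
00000010  b9 3c a6 82 48 8d 7a b4  b4 b4 a3 b4 b4 b4 1c 86  |.<..H.z.........|       
00000020  74 ba b5 8d d7 e8 a2 a2  a2 a2 a2 a2 a2 a2 cd f4  |t...............|       
00000030  f4 f4 f4 f4 ba 4b 51 65  37 82 76 b4 d2 2d e5 06  |.....KQe7.v..-..|       
00000040  06 06 06 06                                       |....            |       
                                                                                     
                                                                                     
                                                                                     


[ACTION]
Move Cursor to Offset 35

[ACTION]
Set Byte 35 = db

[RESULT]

00000000  89 50 4e 47 da 05 61 df  7f 1b 99 2c 9c 9a 26 97  |.PNG..a....,..&.|       
00000010  b9 3c a6 82 48 8d 7a b4  b4 b4 a3 b4 b4 b4 1c 86  |.<..H.z.........|       
00000020  74 ba b5 DB d7 e8 a2 a2  a2 a2 a2 a2 a2 a2 cd f4  |t...............|       
00000030  f4 f4 f4 f4 ba 4b 51 65  37 82 76 b4 d2 2d e5 06  |.....KQe7.v..-..|       
00000040  06 06 06 06                                       |....            |       
                                                                                     
                                                                                     
                                                                                     


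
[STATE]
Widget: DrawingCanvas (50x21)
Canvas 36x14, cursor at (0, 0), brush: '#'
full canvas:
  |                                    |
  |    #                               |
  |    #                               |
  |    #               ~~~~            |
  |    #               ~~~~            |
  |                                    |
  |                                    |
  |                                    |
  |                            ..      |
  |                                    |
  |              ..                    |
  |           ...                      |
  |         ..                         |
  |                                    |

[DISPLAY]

+                                                 
    #                                             
    #                                             
    #               ~~~~                          
    #               ~~~~                          
                                                  
                                                  
                                                  
                            ..                    
                                                  
              ..                                  
           ...                                    
         ..                                       
                                                  
                                                  
                                                  
                                                  
                                                  
                                                  
                                                  
                                                  


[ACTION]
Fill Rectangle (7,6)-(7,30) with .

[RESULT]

+                                                 
    #                                             
    #                                             
    #               ~~~~                          
    #               ~~~~                          
                                                  
                                                  
      .........................                   
                            ..                    
                                                  
              ..                                  
           ...                                    
         ..                                       
                                                  
                                                  
                                                  
                                                  
                                                  
                                                  
                                                  
                                                  


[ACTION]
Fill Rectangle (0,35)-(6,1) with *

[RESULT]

+***********************************              
 ***********************************              
 ***********************************              
 ***********************************              
 ***********************************              
 ***********************************              
 ***********************************              
      .........................                   
                            ..                    
                                                  
              ..                                  
           ...                                    
         ..                                       
                                                  
                                                  
                                                  
                                                  
                                                  
                                                  
                                                  
                                                  


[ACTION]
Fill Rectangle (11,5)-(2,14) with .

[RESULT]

+***********************************              
 ***********************************              
 ****..........*********************              
 ****..........*********************              
 ****..........*********************              
 ****..........*********************              
 ****..........*********************              
     ..........................                   
     ..........             ..                    
     ..........                                   
     ...........                                  
     ..........                                   
         ..                                       
                                                  
                                                  
                                                  
                                                  
                                                  
                                                  
                                                  
                                                  


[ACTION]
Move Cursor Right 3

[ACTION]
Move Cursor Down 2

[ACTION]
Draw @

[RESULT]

 ***********************************              
 ***********************************              
 **@*..........*********************              
 ****..........*********************              
 ****..........*********************              
 ****..........*********************              
 ****..........*********************              
     ..........................                   
     ..........             ..                    
     ..........                                   
     ...........                                  
     ..........                                   
         ..                                       
                                                  
                                                  
                                                  
                                                  
                                                  
                                                  
                                                  
                                                  


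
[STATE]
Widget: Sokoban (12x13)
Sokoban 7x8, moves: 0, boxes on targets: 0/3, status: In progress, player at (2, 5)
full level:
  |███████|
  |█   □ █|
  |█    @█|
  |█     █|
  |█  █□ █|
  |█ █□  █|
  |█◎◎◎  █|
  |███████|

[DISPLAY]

███████     
█   □ █     
█    @█     
█     █     
█  █□ █     
█ █□  █     
█◎◎◎  █     
███████     
Moves: 0  0/
            
            
            
            


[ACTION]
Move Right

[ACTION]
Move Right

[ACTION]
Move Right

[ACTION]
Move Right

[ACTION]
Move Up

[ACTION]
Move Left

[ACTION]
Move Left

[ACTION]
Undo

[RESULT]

███████     
█  □@ █     
█     █     
█     █     
█  █□ █     
█ █□  █     
█◎◎◎  █     
███████     
Moves: 2  0/
            
            
            
            


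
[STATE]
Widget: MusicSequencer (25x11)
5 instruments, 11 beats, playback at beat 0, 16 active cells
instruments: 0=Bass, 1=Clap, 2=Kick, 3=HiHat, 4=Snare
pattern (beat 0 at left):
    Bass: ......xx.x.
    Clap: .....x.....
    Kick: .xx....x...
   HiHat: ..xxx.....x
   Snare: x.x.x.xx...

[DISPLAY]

      ▼1234567890        
  Bass······██·█·        
  Clap·····█·····        
  Kick·██····█···        
 HiHat··███·····█        
 Snare█·█·█·██···        
                         
                         
                         
                         
                         


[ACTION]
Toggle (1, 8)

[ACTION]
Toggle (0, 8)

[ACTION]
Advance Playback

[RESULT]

      0▼234567890        
  Bass······████·        
  Clap·····█··█··        
  Kick·██····█···        
 HiHat··███·····█        
 Snare█·█·█·██···        
                         
                         
                         
                         
                         


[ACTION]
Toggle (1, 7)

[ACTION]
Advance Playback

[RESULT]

      01▼34567890        
  Bass······████·        
  Clap·····█·██··        
  Kick·██····█···        
 HiHat··███·····█        
 Snare█·█·█·██···        
                         
                         
                         
                         
                         


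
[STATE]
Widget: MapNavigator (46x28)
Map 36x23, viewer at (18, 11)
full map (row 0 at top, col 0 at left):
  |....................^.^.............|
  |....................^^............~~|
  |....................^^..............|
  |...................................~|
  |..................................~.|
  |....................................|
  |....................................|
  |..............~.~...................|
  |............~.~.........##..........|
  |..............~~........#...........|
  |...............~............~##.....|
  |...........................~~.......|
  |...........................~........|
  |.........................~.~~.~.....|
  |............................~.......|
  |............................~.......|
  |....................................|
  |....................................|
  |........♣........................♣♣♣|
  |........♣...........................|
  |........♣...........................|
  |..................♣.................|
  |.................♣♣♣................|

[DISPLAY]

                                              
                                              
                                              
     ....................^.^.............     
     ....................^^............~~     
     ....................^^..............     
     ...................................~     
     ..................................~.     
     ....................................     
     ....................................     
     ..............~.~...................     
     ............~.~.........##..........     
     ..............~~........#...........     
     ...............~............~##.....     
     ..................@........~~.......     
     ...........................~........     
     .........................~.~~.~.....     
     ............................~.......     
     ............................~.......     
     ....................................     
     ....................................     
     ........♣........................♣♣♣     
     ........♣...........................     
     ........♣...........................     
     ..................♣.................     
     .................♣♣♣................     
                                              
                                              


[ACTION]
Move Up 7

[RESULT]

                                              
                                              
                                              
                                              
                                              
                                              
                                              
                                              
                                              
                                              
     ....................^.^.............     
     ....................^^............~~     
     ....................^^..............     
     ...................................~     
     ..................@...............~.     
     ....................................     
     ....................................     
     ..............~.~...................     
     ............~.~.........##..........     
     ..............~~........#...........     
     ...............~............~##.....     
     ...........................~~.......     
     ...........................~........     
     .........................~.~~.~.....     
     ............................~.......     
     ............................~.......     
     ....................................     
     ....................................     


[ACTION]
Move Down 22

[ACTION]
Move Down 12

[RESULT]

     ............~.~.........##..........     
     ..............~~........#...........     
     ...............~............~##.....     
     ...........................~~.......     
     ...........................~........     
     .........................~.~~.~.....     
     ............................~.......     
     ............................~.......     
     ....................................     
     ....................................     
     ........♣........................♣♣♣     
     ........♣...........................     
     ........♣...........................     
     ..................♣.................     
     .................♣@♣................     
                                              
                                              
                                              
                                              
                                              
                                              
                                              
                                              
                                              
                                              
                                              
                                              
                                              


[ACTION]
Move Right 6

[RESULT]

...........~.~.........##..........           
.............~~........#...........           
..............~............~##.....           
..........................~~.......           
..........................~........           
........................~.~~.~.....           
...........................~.......           
...........................~.......           
...................................           
...................................           
.......♣........................♣♣♣           
.......♣...........................           
.......♣...........................           
.................♣.................           
................♣♣♣....@...........           
                                              
                                              
                                              
                                              
                                              
                                              
                                              
                                              
                                              
                                              
                                              
                                              
                                              


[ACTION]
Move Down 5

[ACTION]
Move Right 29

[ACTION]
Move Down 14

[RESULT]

~.~.........##..........                      
..~~........#...........                      
...~............~##.....                      
...............~~.......                      
...............~........                      
.............~.~~.~.....                      
................~.......                      
................~.......                      
........................                      
........................                      
.....................♣♣♣                      
........................                      
........................                      
......♣.................                      
.....♣♣♣...............@                      
                                              
                                              
                                              
                                              
                                              
                                              
                                              
                                              
                                              
                                              
                                              
                                              
                                              
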